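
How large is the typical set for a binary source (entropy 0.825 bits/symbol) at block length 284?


log2|A_typical| = nH = 284 * 0.825 = 234.3, so |A_typical| ~ 2^234.3 = 3.399e+70

3.399e+70


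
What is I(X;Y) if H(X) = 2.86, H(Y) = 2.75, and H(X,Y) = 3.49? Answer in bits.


I(X;Y) = H(X) + H(Y) - H(X,Y) = 2.86 + 2.75 - 3.49 = 2.12

2.12 bits


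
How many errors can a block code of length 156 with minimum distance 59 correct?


Correction capability = floor((d-1)/2) = floor((59-1)/2) = 29

29 errors


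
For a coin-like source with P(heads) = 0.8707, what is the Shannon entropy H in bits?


H = -p*log2(p) - (1-p)*log2(1-p). -0.8707*log2(0.8707) = 0.173924; -0.1293*log2(0.1293) = 0.381591. H = 0.173924 + 0.381591 = 0.5555

0.5555 bits


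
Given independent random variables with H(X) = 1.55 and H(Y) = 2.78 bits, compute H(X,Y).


For independent variables, H(X,Y) = H(X) + H(Y) = 1.55 + 2.78 = 4.33

4.33 bits


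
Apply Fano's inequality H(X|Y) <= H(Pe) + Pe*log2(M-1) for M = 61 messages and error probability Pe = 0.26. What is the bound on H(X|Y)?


H(Pe) = -Pe*log2(Pe) - (1-Pe)*log2(1-Pe) = -0.26*log2(0.26) - 0.74*log2(0.74) = 0.505288 + 0.321458 = 0.8267. Pe*log2(M-1) = 0.26*log2(60) = 1.535792. Bound = H(Pe) + Pe*log2(M-1) = 0.505288 + 0.321458 + 1.535792 = 2.3625

2.3625 bits


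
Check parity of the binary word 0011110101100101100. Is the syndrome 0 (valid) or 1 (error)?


Syndrome = XOR of all bits = 0 XOR 0 XOR 1 XOR 1 XOR 1 XOR 1 XOR 0 XOR 1 XOR 0 XOR 1 XOR 1 XOR 0 XOR 0 XOR 1 XOR 0 XOR 1 XOR 1 XOR 0 XOR 0 = 0

0


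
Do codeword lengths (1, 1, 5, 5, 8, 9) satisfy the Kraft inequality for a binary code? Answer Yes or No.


Kraft sum = sum(2^(-l_i)) = 1.0684, need <= 1. Result: violated (a binary prefix-free code with these lengths cannot exist)

No


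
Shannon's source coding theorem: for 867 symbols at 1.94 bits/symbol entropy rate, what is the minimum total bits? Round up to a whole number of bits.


Minimum bits >= n * H = 867 * 1.94 = 1681.98, rounded up to a whole number of bits = 1682

1682 bits


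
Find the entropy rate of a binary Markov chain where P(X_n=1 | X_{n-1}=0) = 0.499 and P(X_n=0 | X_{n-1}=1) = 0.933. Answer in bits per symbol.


Stationary distribution: pi_0 = p10/(p01+p10) = 0.6515, pi_1 = 0.3485. Entropy rate H' = pi_0*H(p01) + pi_1*H(p10) = 0.6515*1.0 + 0.3485*0.3546 = 0.7751

0.7751 bits/symbol


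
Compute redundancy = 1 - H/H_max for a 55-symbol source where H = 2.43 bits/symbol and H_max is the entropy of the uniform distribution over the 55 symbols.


H_max = log2(K) = log2(55) = 5.7814 bits/symbol. Redundancy = 1 - H/H_max = 1 - 2.43/5.7814 = 1 - 0.4203 = 0.5797

0.5797


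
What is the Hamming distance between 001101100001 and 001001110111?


Count differing positions: . . . ^ . . . ^ . ^ ^ . = 4 differences

4


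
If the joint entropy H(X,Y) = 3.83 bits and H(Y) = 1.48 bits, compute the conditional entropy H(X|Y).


H(X|Y) = H(X,Y) - H(Y) = 3.83 - 1.48 = 2.35

2.35 bits


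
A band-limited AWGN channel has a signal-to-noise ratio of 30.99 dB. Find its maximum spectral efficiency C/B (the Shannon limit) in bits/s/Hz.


SNR_linear = 10^(30.99/10) = 1256.03; C/B = log2(1 + SNR_linear) = log2(1 + 1256.03) = 10.2958

10.2958 bits/s/Hz


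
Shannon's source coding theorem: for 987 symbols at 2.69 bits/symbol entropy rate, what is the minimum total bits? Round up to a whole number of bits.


Minimum bits >= n * H = 987 * 2.69 = 2655.03, rounded up to a whole number of bits = 2656

2656 bits


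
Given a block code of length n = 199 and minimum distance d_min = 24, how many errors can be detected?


Detection capability = d_min - 1 = 24 - 1 = 23

23 errors


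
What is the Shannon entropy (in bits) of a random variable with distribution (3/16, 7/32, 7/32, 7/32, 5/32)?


H = -sum(p_i * log2(p_i)). Terms: -(3/16)*log2(3/16) = 0.452820; -(7/32)*log2(7/32) = 0.479641; -(7/32)*log2(7/32) = 0.479641; -(7/32)*log2(7/32) = 0.479641; -(5/32)*log2(5/32) = 0.418449. H = 0.452820 + 0.479641 + 0.479641 + 0.479641 + 0.418449 = 2.3102

2.3102 bits


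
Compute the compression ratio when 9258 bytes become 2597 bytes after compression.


Ratio = original / compressed = 9258 / 2597 = 3.5649

3.5649


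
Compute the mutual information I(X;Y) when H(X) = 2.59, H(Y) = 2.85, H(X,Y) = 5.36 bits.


I(X;Y) = H(X) + H(Y) - H(X,Y) = 2.59 + 2.85 - 5.36 = 0.08

0.08 bits


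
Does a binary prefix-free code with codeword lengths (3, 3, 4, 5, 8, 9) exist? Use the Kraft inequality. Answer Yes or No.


Kraft sum = sum(2^(-l_i)) = 0.3496, need <= 1. Result: satisfied (a binary prefix-free code with these lengths exists)

Yes


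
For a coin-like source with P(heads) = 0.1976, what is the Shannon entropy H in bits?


H = -p*log2(p) - (1-p)*log2(1-p). -0.1976*log2(0.1976) = 0.462255; -0.8024*log2(0.8024) = 0.254847. H = 0.462255 + 0.254847 = 0.7171

0.7171 bits


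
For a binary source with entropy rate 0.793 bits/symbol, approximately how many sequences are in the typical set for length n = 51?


log2|A_typical| = nH = 51 * 0.793 = 40.443, so |A_typical| ~ 2^40.443 = 1.495e+12

1.495e+12


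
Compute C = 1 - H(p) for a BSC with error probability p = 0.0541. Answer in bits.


H(p) = -p*log2(p) - (1-p)*log2(1-p) = -0.0541*log2(0.0541) - 0.9459*log2(0.9459) = 0.227665 + 0.075899 = 0.3036. C = 1 - H(p) = 1 - 0.3036 = 0.6964

0.6964 bits


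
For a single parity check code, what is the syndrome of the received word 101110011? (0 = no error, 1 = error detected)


Syndrome = XOR of all bits = 1 XOR 0 XOR 1 XOR 1 XOR 1 XOR 0 XOR 0 XOR 1 XOR 1 = 0

0


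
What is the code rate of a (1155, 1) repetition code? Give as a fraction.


Rate = k/n = 1/1155

1/1155


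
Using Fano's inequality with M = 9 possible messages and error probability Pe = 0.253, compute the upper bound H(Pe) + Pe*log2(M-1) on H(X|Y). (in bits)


H(Pe) = -Pe*log2(Pe) - (1-Pe)*log2(1-Pe) = -0.253*log2(0.253) - 0.747*log2(0.747) = 0.501646 + 0.314352 = 0.816. Pe*log2(M-1) = 0.253*log2(8) = 0.759000. Bound = H(Pe) + Pe*log2(M-1) = 0.501646 + 0.314352 + 0.759000 = 1.575

1.575 bits


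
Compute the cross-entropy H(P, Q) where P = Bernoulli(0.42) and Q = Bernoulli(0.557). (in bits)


H(P,Q) = -p*log2(q) - (1-p)*log2(1-q). -0.42*log2(0.557) = 0.354585; -0.58*log2(0.443) = 0.681280. H(P,Q) = 0.354585 + 0.681280 = 1.0359

1.0359 bits


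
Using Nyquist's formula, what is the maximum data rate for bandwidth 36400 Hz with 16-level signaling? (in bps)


Rate = 2 * B * log2(M) = 2 * 36400 * 4.0 = 291200.0

291200.0 bps


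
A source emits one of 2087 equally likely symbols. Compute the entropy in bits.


H = log2(n) = log2(2087) = 11.0272

11.0272 bits


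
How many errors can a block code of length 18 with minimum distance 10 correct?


Correction capability = floor((d-1)/2) = floor((10-1)/2) = 4

4 errors


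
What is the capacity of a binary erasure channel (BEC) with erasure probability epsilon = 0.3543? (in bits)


C = 1 - epsilon = 1 - 0.3543 = 0.6457

0.6457 bits


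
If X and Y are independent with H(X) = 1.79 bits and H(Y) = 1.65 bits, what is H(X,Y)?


For independent variables, H(X,Y) = H(X) + H(Y) = 1.79 + 1.65 = 3.44

3.44 bits


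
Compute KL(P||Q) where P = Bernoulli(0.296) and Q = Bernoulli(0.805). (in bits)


KL = p*log2(p/q) + (1-p)*log2((1-p)/(1-q)) = 0.296*log2(0.296/0.805) + 0.704*log2(0.704/0.195) = 0.8766

0.8766 bits


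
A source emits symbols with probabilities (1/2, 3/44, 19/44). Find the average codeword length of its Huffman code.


Huffman construction (repeatedly merge the two least-probable nodes; each merge adds 1 bit to every symbol beneath it): 3/44 + 19/44 = 1/2; 1/2 + 1/2 = 1. Resulting codeword lengths (in the order the probabilities were given): (1, 2, 2). L_avg = sum(p_i * l_i) = 1/2*1 + 3/44*2 + 19/44*2 = 3/2 = 1.5

1.5 bits


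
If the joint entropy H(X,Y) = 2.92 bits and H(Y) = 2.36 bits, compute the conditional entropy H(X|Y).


H(X|Y) = H(X,Y) - H(Y) = 2.92 - 2.36 = 0.56

0.56 bits


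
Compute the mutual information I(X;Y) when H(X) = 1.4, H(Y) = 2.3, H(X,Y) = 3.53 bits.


I(X;Y) = H(X) + H(Y) - H(X,Y) = 1.4 + 2.3 - 3.53 = 0.17

0.17 bits


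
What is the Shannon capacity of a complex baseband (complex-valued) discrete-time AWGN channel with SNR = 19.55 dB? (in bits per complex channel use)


SNR_linear = 10^(19.55/10) = 90.1571; C = log2(1 + SNR_linear) = log2(1 + 90.1571) = 6.5103

6.5103 bits/channel use


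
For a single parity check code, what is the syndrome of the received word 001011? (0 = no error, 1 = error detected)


Syndrome = XOR of all bits = 0 XOR 0 XOR 1 XOR 0 XOR 1 XOR 1 = 1

1


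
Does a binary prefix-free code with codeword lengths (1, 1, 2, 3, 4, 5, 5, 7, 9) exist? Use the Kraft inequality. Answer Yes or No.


Kraft sum = sum(2^(-l_i)) = 1.5098, need <= 1. Result: violated (a binary prefix-free code with these lengths cannot exist)

No


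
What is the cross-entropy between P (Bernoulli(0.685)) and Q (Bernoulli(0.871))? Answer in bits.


H(P,Q) = -p*log2(q) - (1-p)*log2(1-q). -0.685*log2(0.871) = 0.136490; -0.315*log2(0.129) = 0.930685. H(P,Q) = 0.136490 + 0.930685 = 1.0672

1.0672 bits


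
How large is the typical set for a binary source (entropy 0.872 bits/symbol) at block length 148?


log2|A_typical| = nH = 148 * 0.872 = 129.056, so |A_typical| ~ 2^129.056 = 7.075e+38

7.075e+38


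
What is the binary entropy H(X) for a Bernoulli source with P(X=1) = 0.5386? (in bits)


H = -p*log2(p) - (1-p)*log2(1-p). -0.5386*log2(0.5386) = 0.480816; -0.4614*log2(0.4614) = 0.514881. H = 0.480816 + 0.514881 = 0.9957

0.9957 bits


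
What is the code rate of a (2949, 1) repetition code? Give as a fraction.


Rate = k/n = 1/2949

1/2949


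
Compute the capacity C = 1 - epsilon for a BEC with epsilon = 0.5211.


C = 1 - epsilon = 1 - 0.5211 = 0.4789

0.4789 bits


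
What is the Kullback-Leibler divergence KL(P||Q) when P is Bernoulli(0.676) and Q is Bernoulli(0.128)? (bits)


KL = p*log2(p/q) + (1-p)*log2((1-p)/(1-q)) = 0.676*log2(0.676/0.128) + 0.324*log2(0.324/0.872) = 1.1602

1.1602 bits


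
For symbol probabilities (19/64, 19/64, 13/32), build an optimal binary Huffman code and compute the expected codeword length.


Huffman construction (repeatedly merge the two least-probable nodes; each merge adds 1 bit to every symbol beneath it): 19/64 + 19/64 = 19/32; 13/32 + 19/32 = 1. Resulting codeword lengths (in the order the probabilities were given): (2, 2, 1). L_avg = sum(p_i * l_i) = 19/64*2 + 19/64*2 + 13/32*1 = 51/32 = 1.5938

1.5938 bits


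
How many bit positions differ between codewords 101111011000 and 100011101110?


Count differing positions: . . ^ ^ . . ^ ^ . ^ ^ . = 6 differences

6


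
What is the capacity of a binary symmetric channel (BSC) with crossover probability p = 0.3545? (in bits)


H(p) = -p*log2(p) - (1-p)*log2(1-p) = -0.3545*log2(0.3545) - 0.6455*log2(0.6455) = 0.530383 + 0.407640 = 0.938. C = 1 - H(p) = 1 - 0.938 = 0.062

0.062 bits


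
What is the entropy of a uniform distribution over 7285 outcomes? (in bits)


H = log2(n) = log2(7285) = 12.8307

12.8307 bits


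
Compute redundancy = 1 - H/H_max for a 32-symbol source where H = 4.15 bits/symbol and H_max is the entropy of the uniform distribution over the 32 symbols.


H_max = log2(K) = log2(32) = 5.0 bits/symbol. Redundancy = 1 - H/H_max = 1 - 4.15/5.0 = 1 - 0.83 = 0.17

0.17


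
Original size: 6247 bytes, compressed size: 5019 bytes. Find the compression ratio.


Ratio = original / compressed = 6247 / 5019 = 1.2447

1.2447


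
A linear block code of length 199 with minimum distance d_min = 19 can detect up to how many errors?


Detection capability = d_min - 1 = 19 - 1 = 18

18 errors


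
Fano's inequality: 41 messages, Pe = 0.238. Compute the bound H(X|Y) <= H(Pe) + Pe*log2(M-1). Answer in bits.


H(Pe) = -Pe*log2(Pe) - (1-Pe)*log2(1-Pe) = -0.238*log2(0.238) - 0.762*log2(0.762) = 0.492890 + 0.298808 = 0.7917. Pe*log2(M-1) = 0.238*log2(40) = 1.266619. Bound = H(Pe) + Pe*log2(M-1) = 0.492890 + 0.298808 + 1.266619 = 2.0583

2.0583 bits


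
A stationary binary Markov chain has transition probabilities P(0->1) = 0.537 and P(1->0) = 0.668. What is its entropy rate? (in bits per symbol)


Stationary distribution: pi_0 = p10/(p01+p10) = 0.5544, pi_1 = 0.4456. Entropy rate H' = pi_0*H(p01) + pi_1*H(p10) = 0.5544*0.996 + 0.4456*0.917 = 0.9608

0.9608 bits/symbol


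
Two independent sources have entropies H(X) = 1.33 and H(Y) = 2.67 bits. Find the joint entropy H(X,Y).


For independent variables, H(X,Y) = H(X) + H(Y) = 1.33 + 2.67 = 4.0

4.0 bits


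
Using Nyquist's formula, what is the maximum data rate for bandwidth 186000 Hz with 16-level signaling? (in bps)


Rate = 2 * B * log2(M) = 2 * 186000 * 4.0 = 1488000.0

1488000.0 bps


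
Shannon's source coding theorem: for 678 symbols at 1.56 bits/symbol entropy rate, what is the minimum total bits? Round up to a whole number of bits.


Minimum bits >= n * H = 678 * 1.56 = 1057.68, rounded up to a whole number of bits = 1058

1058 bits


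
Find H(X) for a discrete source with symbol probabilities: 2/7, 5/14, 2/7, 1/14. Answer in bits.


H = -sum(p_i * log2(p_i)). Terms: -(2/7)*log2(2/7) = 0.516387; -(5/14)*log2(5/14) = 0.530510; -(2/7)*log2(2/7) = 0.516387; -(1/14)*log2(1/14) = 0.271954. H = 0.516387 + 0.530510 + 0.516387 + 0.271954 = 1.8352

1.8352 bits


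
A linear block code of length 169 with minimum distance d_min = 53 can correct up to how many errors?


Correction capability = floor((d-1)/2) = floor((53-1)/2) = 26

26 errors


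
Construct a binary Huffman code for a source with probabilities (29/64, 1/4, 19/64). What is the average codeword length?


Huffman construction (repeatedly merge the two least-probable nodes; each merge adds 1 bit to every symbol beneath it): 1/4 + 19/64 = 35/64; 29/64 + 35/64 = 1. Resulting codeword lengths (in the order the probabilities were given): (1, 2, 2). L_avg = sum(p_i * l_i) = 29/64*1 + 1/4*2 + 19/64*2 = 99/64 = 1.5469

1.5469 bits


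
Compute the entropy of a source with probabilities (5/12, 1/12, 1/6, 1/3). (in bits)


H = -sum(p_i * log2(p_i)). Terms: -(5/12)*log2(5/12) = 0.526264; -(1/12)*log2(1/12) = 0.298747; -(1/6)*log2(1/6) = 0.430827; -(1/3)*log2(1/3) = 0.528321. H = 0.526264 + 0.298747 + 0.430827 + 0.528321 = 1.7842

1.7842 bits


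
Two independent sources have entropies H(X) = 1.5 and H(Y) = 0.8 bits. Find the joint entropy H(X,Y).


For independent variables, H(X,Y) = H(X) + H(Y) = 1.5 + 0.8 = 2.3

2.3 bits


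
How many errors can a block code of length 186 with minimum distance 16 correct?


Correction capability = floor((d-1)/2) = floor((16-1)/2) = 7

7 errors


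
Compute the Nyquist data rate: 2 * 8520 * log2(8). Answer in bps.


Rate = 2 * B * log2(M) = 2 * 8520 * 3.0 = 51120.0

51120.0 bps


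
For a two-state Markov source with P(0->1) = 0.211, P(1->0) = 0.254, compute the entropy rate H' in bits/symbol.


Stationary distribution: pi_0 = p10/(p01+p10) = 0.5462, pi_1 = 0.4538. Entropy rate H' = pi_0*H(p01) + pi_1*H(p10) = 0.5462*0.7434 + 0.4538*0.8176 = 0.777

0.777 bits/symbol


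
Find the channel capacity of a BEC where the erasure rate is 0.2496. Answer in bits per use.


C = 1 - epsilon = 1 - 0.2496 = 0.7504

0.7504 bits


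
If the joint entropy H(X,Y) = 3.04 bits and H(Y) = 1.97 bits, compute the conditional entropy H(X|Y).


H(X|Y) = H(X,Y) - H(Y) = 3.04 - 1.97 = 1.07

1.07 bits


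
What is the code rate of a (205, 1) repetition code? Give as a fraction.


Rate = k/n = 1/205

1/205


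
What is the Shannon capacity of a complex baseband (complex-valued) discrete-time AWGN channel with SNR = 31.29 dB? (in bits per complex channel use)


SNR_linear = 10^(31.29/10) = 1345.8604; C = log2(1 + SNR_linear) = log2(1 + 1345.8604) = 10.3954

10.3954 bits/channel use


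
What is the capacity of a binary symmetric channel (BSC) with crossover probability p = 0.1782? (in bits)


H(p) = -p*log2(p) - (1-p)*log2(1-p) = -0.1782*log2(0.1782) - 0.8218*log2(0.8218) = 0.443438 + 0.232685 = 0.6761. C = 1 - H(p) = 1 - 0.6761 = 0.3239

0.3239 bits


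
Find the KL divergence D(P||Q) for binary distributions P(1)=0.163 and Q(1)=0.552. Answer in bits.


KL = p*log2(p/q) + (1-p)*log2((1-p)/(1-q)) = 0.163*log2(0.163/0.552) + 0.837*log2(0.837/0.448) = 0.4679

0.4679 bits


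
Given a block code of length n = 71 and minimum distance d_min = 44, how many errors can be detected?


Detection capability = d_min - 1 = 44 - 1 = 43

43 errors


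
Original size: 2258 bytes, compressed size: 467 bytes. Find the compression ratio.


Ratio = original / compressed = 2258 / 467 = 4.8351

4.8351


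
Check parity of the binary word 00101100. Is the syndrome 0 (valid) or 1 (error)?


Syndrome = XOR of all bits = 0 XOR 0 XOR 1 XOR 0 XOR 1 XOR 1 XOR 0 XOR 0 = 1

1


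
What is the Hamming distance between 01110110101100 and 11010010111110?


Count differing positions: ^ . ^ . . ^ . . . ^ . . ^ . = 5 differences

5


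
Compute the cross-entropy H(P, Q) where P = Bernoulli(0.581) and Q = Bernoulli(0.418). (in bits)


H(P,Q) = -p*log2(q) - (1-p)*log2(1-q). -0.581*log2(0.418) = 0.731145; -0.419*log2(0.582) = 0.327201. H(P,Q) = 0.731145 + 0.327201 = 1.0583

1.0583 bits


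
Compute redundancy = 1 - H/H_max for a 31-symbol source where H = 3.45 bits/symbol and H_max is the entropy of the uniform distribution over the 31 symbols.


H_max = log2(K) = log2(31) = 4.9542 bits/symbol. Redundancy = 1 - H/H_max = 1 - 3.45/4.9542 = 1 - 0.6964 = 0.3036

0.3036


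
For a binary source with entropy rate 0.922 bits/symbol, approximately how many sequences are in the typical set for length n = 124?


log2|A_typical| = nH = 124 * 0.922 = 114.328, so |A_typical| ~ 2^114.328 = 2.607e+34

2.607e+34


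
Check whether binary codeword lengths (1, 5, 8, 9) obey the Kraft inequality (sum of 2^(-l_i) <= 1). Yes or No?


Kraft sum = sum(2^(-l_i)) = 0.5371, need <= 1. Result: satisfied (a binary prefix-free code with these lengths exists)

Yes


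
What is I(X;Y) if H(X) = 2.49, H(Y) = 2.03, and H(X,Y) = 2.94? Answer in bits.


I(X;Y) = H(X) + H(Y) - H(X,Y) = 2.49 + 2.03 - 2.94 = 1.58

1.58 bits


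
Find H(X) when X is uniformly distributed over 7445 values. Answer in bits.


H = log2(n) = log2(7445) = 12.8621

12.8621 bits


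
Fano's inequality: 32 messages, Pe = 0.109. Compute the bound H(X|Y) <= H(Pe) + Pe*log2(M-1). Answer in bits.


H(Pe) = -Pe*log2(Pe) - (1-Pe)*log2(1-Pe) = -0.109*log2(0.109) - 0.891*log2(0.891) = 0.348538 + 0.148354 = 0.4969. Pe*log2(M-1) = 0.109*log2(31) = 0.540007. Bound = H(Pe) + Pe*log2(M-1) = 0.348538 + 0.148354 + 0.540007 = 1.0369

1.0369 bits


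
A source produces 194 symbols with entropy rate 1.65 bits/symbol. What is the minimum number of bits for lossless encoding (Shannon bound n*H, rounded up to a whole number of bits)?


Minimum bits >= n * H = 194 * 1.65 = 320.1, rounded up to a whole number of bits = 321

321 bits


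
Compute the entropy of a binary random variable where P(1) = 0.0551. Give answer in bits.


H = -p*log2(p) - (1-p)*log2(1-p). -0.0551*log2(0.0551) = 0.230417; -0.9449*log2(0.9449) = 0.077261. H = 0.230417 + 0.077261 = 0.3077

0.3077 bits


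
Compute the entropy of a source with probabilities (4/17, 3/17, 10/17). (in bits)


H = -sum(p_i * log2(p_i)). Terms: -(4/17)*log2(4/17) = 0.491168; -(3/17)*log2(3/17) = 0.441618; -(10/17)*log2(10/17) = 0.450315. H = 0.491168 + 0.441618 + 0.450315 = 1.3831

1.3831 bits


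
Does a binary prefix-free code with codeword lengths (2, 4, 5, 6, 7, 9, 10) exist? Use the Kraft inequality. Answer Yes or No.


Kraft sum = sum(2^(-l_i)) = 0.3701, need <= 1. Result: satisfied (a binary prefix-free code with these lengths exists)

Yes


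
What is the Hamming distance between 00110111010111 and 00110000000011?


Count differing positions: . . . . . ^ ^ ^ . ^ . ^ . . = 5 differences

5


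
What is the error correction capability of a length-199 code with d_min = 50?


Correction capability = floor((d-1)/2) = floor((50-1)/2) = 24

24 errors


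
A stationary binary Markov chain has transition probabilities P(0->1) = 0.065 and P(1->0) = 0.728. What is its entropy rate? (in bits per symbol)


Stationary distribution: pi_0 = p10/(p01+p10) = 0.918, pi_1 = 0.082. Entropy rate H' = pi_0*H(p01) + pi_1*H(p10) = 0.918*0.347 + 0.082*0.8443 = 0.3877

0.3877 bits/symbol


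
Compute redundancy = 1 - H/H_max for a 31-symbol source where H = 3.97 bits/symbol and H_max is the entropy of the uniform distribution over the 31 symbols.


H_max = log2(K) = log2(31) = 4.9542 bits/symbol. Redundancy = 1 - H/H_max = 1 - 3.97/4.9542 = 1 - 0.8013 = 0.1987

0.1987


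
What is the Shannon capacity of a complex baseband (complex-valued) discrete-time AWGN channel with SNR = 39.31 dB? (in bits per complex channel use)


SNR_linear = 10^(39.31/10) = 8531.0011; C = log2(1 + SNR_linear) = log2(1 + 8531.0011) = 13.0587

13.0587 bits/channel use


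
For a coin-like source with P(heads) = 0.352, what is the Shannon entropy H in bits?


H = -p*log2(p) - (1-p)*log2(1-p). -0.352*log2(0.352) = 0.530236; -0.648*log2(0.648) = 0.405605. H = 0.530236 + 0.405605 = 0.9358

0.9358 bits


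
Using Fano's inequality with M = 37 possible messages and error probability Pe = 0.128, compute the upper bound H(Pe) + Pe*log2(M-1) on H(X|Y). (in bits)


H(Pe) = -Pe*log2(Pe) - (1-Pe)*log2(1-Pe) = -0.128*log2(0.128) - 0.872*log2(0.872) = 0.379620 + 0.172307 = 0.5519. Pe*log2(M-1) = 0.128*log2(36) = 0.661750. Bound = H(Pe) + Pe*log2(M-1) = 0.379620 + 0.172307 + 0.661750 = 1.2137

1.2137 bits


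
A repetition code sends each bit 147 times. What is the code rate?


Rate = k/n = 1/147

1/147


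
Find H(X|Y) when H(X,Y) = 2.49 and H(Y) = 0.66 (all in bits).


H(X|Y) = H(X,Y) - H(Y) = 2.49 - 0.66 = 1.83

1.83 bits


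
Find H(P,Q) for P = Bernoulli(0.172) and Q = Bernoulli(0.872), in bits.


H(P,Q) = -p*log2(q) - (1-p)*log2(1-q). -0.172*log2(0.872) = 0.033987; -0.828*log2(0.128) = 2.455669. H(P,Q) = 0.033987 + 2.455669 = 2.4897

2.4897 bits


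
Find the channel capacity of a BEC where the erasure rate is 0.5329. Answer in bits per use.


C = 1 - epsilon = 1 - 0.5329 = 0.4671

0.4671 bits


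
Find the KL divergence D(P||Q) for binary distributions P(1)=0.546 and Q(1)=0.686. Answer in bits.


KL = p*log2(p/q) + (1-p)*log2((1-p)/(1-q)) = 0.546*log2(0.546/0.686) + 0.454*log2(0.454/0.314) = 0.0617

0.0617 bits


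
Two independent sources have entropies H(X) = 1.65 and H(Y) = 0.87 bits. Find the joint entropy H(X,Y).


For independent variables, H(X,Y) = H(X) + H(Y) = 1.65 + 0.87 = 2.52

2.52 bits


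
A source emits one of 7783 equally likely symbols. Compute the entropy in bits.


H = log2(n) = log2(7783) = 12.9261

12.9261 bits


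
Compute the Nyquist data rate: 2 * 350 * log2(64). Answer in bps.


Rate = 2 * B * log2(M) = 2 * 350 * 6.0 = 4200.0

4200.0 bps


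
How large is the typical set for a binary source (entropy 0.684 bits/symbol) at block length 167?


log2|A_typical| = nH = 167 * 0.684 = 114.228, so |A_typical| ~ 2^114.228 = 2.433e+34

2.433e+34


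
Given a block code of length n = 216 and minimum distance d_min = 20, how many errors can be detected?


Detection capability = d_min - 1 = 20 - 1 = 19

19 errors


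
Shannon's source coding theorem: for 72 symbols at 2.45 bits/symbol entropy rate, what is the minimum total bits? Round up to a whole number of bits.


Minimum bits >= n * H = 72 * 2.45 = 176.4, rounded up to a whole number of bits = 177

177 bits


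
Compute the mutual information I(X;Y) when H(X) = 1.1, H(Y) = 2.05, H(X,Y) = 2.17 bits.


I(X;Y) = H(X) + H(Y) - H(X,Y) = 1.1 + 2.05 - 2.17 = 0.98

0.98 bits


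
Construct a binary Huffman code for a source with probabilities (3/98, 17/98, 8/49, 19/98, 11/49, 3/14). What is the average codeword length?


Huffman construction (repeatedly merge the two least-probable nodes; each merge adds 1 bit to every symbol beneath it): 3/98 + 8/49 = 19/98; 17/98 + 19/98 = 18/49; 19/98 + 3/14 = 20/49; 11/49 + 18/49 = 29/49; 20/49 + 29/49 = 1. Resulting codeword lengths (in the order the probabilities were given): (3, 3, 3, 3, 2, 2). L_avg = sum(p_i * l_i) = 3/98*3 + 17/98*3 + 8/49*3 + 19/98*3 + 11/49*2 + 3/14*2 = 251/98 = 2.5612

2.5612 bits


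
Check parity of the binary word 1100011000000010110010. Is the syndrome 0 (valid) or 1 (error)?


Syndrome = XOR of all bits = 1 XOR 1 XOR 0 XOR 0 XOR 0 XOR 1 XOR 1 XOR 0 XOR 0 XOR 0 XOR 0 XOR 0 XOR 0 XOR 0 XOR 1 XOR 0 XOR 1 XOR 1 XOR 0 XOR 0 XOR 1 XOR 0 = 0

0


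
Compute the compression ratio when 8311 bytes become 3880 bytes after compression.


Ratio = original / compressed = 8311 / 3880 = 2.142

2.142


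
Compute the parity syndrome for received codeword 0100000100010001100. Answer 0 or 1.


Syndrome = XOR of all bits = 0 XOR 1 XOR 0 XOR 0 XOR 0 XOR 0 XOR 0 XOR 1 XOR 0 XOR 0 XOR 0 XOR 1 XOR 0 XOR 0 XOR 0 XOR 1 XOR 1 XOR 0 XOR 0 = 1

1


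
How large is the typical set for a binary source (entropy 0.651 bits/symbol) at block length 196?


log2|A_typical| = nH = 196 * 0.651 = 127.596, so |A_typical| ~ 2^127.596 = 2.572e+38

2.572e+38


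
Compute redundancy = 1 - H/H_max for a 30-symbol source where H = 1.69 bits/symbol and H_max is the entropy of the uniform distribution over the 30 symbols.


H_max = log2(K) = log2(30) = 4.9069 bits/symbol. Redundancy = 1 - H/H_max = 1 - 1.69/4.9069 = 1 - 0.3444 = 0.6556

0.6556


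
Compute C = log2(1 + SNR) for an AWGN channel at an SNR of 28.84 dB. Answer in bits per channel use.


SNR_linear = 10^(28.84/10) = 765.5966; C = log2(1 + SNR_linear) = log2(1 + 765.5966) = 9.5823

9.5823 bits/channel use


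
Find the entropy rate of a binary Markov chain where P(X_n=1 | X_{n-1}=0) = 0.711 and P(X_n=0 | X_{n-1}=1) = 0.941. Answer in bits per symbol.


Stationary distribution: pi_0 = p10/(p01+p10) = 0.5696, pi_1 = 0.4304. Entropy rate H' = pi_0*H(p01) + pi_1*H(p10) = 0.5696*0.8674 + 0.4304*0.3235 = 0.6333

0.6333 bits/symbol


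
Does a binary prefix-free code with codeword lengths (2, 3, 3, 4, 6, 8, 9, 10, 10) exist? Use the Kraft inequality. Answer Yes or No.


Kraft sum = sum(2^(-l_i)) = 0.5859, need <= 1. Result: satisfied (a binary prefix-free code with these lengths exists)

Yes


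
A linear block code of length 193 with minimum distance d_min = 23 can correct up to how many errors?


Correction capability = floor((d-1)/2) = floor((23-1)/2) = 11

11 errors


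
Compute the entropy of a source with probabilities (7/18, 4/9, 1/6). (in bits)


H = -sum(p_i * log2(p_i)). Terms: -(7/18)*log2(7/18) = 0.529888; -(4/9)*log2(4/9) = 0.519967; -(1/6)*log2(1/6) = 0.430827. H = 0.529888 + 0.519967 + 0.430827 = 1.4807

1.4807 bits


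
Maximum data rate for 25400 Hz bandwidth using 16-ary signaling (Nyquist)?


Rate = 2 * B * log2(M) = 2 * 25400 * 4.0 = 203200.0

203200.0 bps


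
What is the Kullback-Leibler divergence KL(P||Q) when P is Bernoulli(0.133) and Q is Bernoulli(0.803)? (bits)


KL = p*log2(p/q) + (1-p)*log2((1-p)/(1-q)) = 0.133*log2(0.133/0.803) + 0.867*log2(0.867/0.197) = 1.5085

1.5085 bits


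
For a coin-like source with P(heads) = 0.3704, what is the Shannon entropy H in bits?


H = -p*log2(p) - (1-p)*log2(1-p). -0.3704*log2(0.3704) = 0.530725; -0.6296*log2(0.6296) = 0.420253. H = 0.530725 + 0.420253 = 0.951

0.951 bits


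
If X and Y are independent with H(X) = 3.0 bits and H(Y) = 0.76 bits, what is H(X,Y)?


For independent variables, H(X,Y) = H(X) + H(Y) = 3.0 + 0.76 = 3.76

3.76 bits


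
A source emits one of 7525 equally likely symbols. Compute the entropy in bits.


H = log2(n) = log2(7525) = 12.8775

12.8775 bits


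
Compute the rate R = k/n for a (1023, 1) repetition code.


Rate = k/n = 1/1023

1/1023


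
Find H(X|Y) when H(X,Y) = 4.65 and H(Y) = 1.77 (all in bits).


H(X|Y) = H(X,Y) - H(Y) = 4.65 - 1.77 = 2.88

2.88 bits


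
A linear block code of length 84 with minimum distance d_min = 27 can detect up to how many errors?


Detection capability = d_min - 1 = 27 - 1 = 26

26 errors


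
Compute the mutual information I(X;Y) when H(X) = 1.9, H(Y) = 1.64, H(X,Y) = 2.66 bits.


I(X;Y) = H(X) + H(Y) - H(X,Y) = 1.9 + 1.64 - 2.66 = 0.88

0.88 bits


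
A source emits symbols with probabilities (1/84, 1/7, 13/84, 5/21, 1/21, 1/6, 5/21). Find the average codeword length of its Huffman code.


Huffman construction (repeatedly merge the two least-probable nodes; each merge adds 1 bit to every symbol beneath it): 1/84 + 1/21 = 5/84; 5/84 + 1/7 = 17/84; 13/84 + 1/6 = 9/28; 17/84 + 5/21 = 37/84; 5/21 + 9/28 = 47/84; 37/84 + 47/84 = 1. Resulting codeword lengths (in the order the probabilities were given): (4, 3, 3, 2, 4, 3, 2). L_avg = sum(p_i * l_i) = 1/84*4 + 1/7*3 + 13/84*3 + 5/21*2 + 1/21*4 + 1/6*3 + 5/21*2 = 31/12 = 2.5833

2.5833 bits


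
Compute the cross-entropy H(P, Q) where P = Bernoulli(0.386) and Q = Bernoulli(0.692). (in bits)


H(P,Q) = -p*log2(q) - (1-p)*log2(1-q). -0.386*log2(0.692) = 0.205026; -0.614*log2(0.308) = 1.043185. H(P,Q) = 0.205026 + 1.043185 = 1.2482

1.2482 bits


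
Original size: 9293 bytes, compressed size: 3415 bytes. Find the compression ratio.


Ratio = original / compressed = 9293 / 3415 = 2.7212

2.7212


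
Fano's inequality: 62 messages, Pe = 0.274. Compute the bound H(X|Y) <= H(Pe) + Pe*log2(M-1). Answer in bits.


H(Pe) = -Pe*log2(Pe) - (1-Pe)*log2(1-Pe) = -0.274*log2(0.274) - 0.726*log2(0.726) = 0.511764 + 0.335382 = 0.8471. Pe*log2(M-1) = 0.274*log2(61) = 1.625022. Bound = H(Pe) + Pe*log2(M-1) = 0.511764 + 0.335382 + 1.625022 = 2.4722

2.4722 bits


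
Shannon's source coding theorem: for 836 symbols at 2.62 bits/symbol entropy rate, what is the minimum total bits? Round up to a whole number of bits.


Minimum bits >= n * H = 836 * 2.62 = 2190.32, rounded up to a whole number of bits = 2191

2191 bits


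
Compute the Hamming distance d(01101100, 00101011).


Count differing positions: . ^ . . . ^ ^ ^ = 4 differences

4


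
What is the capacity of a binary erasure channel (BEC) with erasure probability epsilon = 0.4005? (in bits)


C = 1 - epsilon = 1 - 0.4005 = 0.5995

0.5995 bits


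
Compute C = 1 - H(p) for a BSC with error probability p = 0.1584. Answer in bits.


H(p) = -p*log2(p) - (1-p)*log2(1-p) = -0.1584*log2(0.1584) - 0.8416*log2(0.8416) = 0.421084 + 0.209385 = 0.6305. C = 1 - H(p) = 1 - 0.6305 = 0.3695

0.3695 bits


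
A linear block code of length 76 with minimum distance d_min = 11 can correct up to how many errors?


Correction capability = floor((d-1)/2) = floor((11-1)/2) = 5

5 errors


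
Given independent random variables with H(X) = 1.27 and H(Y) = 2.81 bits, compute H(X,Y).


For independent variables, H(X,Y) = H(X) + H(Y) = 1.27 + 2.81 = 4.08

4.08 bits


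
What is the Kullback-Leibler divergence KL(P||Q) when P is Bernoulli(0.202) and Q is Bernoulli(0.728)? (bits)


KL = p*log2(p/q) + (1-p)*log2((1-p)/(1-q)) = 0.202*log2(0.202/0.728) + 0.798*log2(0.798/0.272) = 0.8655

0.8655 bits


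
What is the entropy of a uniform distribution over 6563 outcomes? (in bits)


H = log2(n) = log2(6563) = 12.6801

12.6801 bits


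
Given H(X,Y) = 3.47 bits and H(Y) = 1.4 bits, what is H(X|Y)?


H(X|Y) = H(X,Y) - H(Y) = 3.47 - 1.4 = 2.07

2.07 bits


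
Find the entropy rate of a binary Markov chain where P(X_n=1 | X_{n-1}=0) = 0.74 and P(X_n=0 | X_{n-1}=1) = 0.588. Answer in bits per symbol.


Stationary distribution: pi_0 = p10/(p01+p10) = 0.4428, pi_1 = 0.5572. Entropy rate H' = pi_0*H(p01) + pi_1*H(p10) = 0.4428*0.8267 + 0.5572*0.9775 = 0.9108

0.9108 bits/symbol


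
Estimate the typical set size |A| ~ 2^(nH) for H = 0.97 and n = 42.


log2|A_typical| = nH = 42 * 0.97 = 40.74, so |A_typical| ~ 2^40.74 = 1.836e+12

1.836e+12


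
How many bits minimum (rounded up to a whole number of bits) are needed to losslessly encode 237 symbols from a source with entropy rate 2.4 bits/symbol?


Minimum bits >= n * H = 237 * 2.4 = 568.8, rounded up to a whole number of bits = 569

569 bits


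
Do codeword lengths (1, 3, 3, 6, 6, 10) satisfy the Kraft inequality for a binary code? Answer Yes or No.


Kraft sum = sum(2^(-l_i)) = 0.7822, need <= 1. Result: satisfied (a binary prefix-free code with these lengths exists)

Yes


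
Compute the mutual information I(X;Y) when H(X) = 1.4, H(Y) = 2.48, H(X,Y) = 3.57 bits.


I(X;Y) = H(X) + H(Y) - H(X,Y) = 1.4 + 2.48 - 3.57 = 0.31

0.31 bits


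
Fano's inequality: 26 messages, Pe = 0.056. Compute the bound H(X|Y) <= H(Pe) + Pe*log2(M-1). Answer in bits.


H(Pe) = -Pe*log2(Pe) - (1-Pe)*log2(1-Pe) = -0.056*log2(0.056) - 0.944*log2(0.944) = 0.232872 + 0.078485 = 0.3114. Pe*log2(M-1) = 0.056*log2(25) = 0.260056. Bound = H(Pe) + Pe*log2(M-1) = 0.232872 + 0.078485 + 0.260056 = 0.5714

0.5714 bits


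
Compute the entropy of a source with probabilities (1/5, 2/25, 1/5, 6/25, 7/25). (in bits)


H = -sum(p_i * log2(p_i)). Terms: -(1/5)*log2(1/5) = 0.464386; -(2/25)*log2(2/25) = 0.291508; -(1/5)*log2(1/5) = 0.464386; -(6/25)*log2(6/25) = 0.494134; -(7/25)*log2(7/25) = 0.514220. H = 0.464386 + 0.291508 + 0.464386 + 0.494134 + 0.514220 = 2.2286

2.2286 bits


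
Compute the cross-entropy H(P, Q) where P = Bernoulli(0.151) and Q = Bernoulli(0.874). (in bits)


H(P,Q) = -p*log2(q) - (1-p)*log2(1-q). -0.151*log2(0.874) = 0.029339; -0.849*log2(0.126) = 2.537240. H(P,Q) = 0.029339 + 2.537240 = 2.5666

2.5666 bits


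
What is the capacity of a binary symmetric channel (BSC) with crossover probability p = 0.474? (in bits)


H(p) = -p*log2(p) - (1-p)*log2(1-p) = -0.474*log2(0.474) - 0.526*log2(0.526) = 0.510517 + 0.487531 = 0.998. C = 1 - H(p) = 1 - 0.998 = 0.002

0.002 bits


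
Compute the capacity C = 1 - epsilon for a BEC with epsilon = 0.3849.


C = 1 - epsilon = 1 - 0.3849 = 0.6151

0.6151 bits


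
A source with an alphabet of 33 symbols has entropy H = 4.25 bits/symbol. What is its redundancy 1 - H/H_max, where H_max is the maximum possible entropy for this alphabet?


H_max = log2(K) = log2(33) = 5.0444 bits/symbol. Redundancy = 1 - H/H_max = 1 - 4.25/5.0444 = 1 - 0.8425 = 0.1575

0.1575


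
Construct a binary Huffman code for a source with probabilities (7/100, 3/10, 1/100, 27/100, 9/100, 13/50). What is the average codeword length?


Huffman construction (repeatedly merge the two least-probable nodes; each merge adds 1 bit to every symbol beneath it): 1/100 + 7/100 = 2/25; 2/25 + 9/100 = 17/100; 17/100 + 13/50 = 43/100; 27/100 + 3/10 = 57/100; 43/100 + 57/100 = 1. Resulting codeword lengths (in the order the probabilities were given): (4, 2, 4, 2, 3, 2). L_avg = sum(p_i * l_i) = 7/100*4 + 3/10*2 + 1/100*4 + 27/100*2 + 9/100*3 + 13/50*2 = 9/4 = 2.25

2.25 bits


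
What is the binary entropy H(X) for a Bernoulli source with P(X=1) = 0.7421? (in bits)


H = -p*log2(p) - (1-p)*log2(1-p). -0.7421*log2(0.7421) = 0.319336; -0.2579*log2(0.2579) = 0.504224. H = 0.319336 + 0.504224 = 0.8236

0.8236 bits


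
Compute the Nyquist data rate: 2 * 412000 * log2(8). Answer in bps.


Rate = 2 * B * log2(M) = 2 * 412000 * 3.0 = 2472000.0

2472000.0 bps


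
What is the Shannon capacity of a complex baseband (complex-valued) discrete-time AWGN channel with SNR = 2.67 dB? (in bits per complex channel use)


SNR_linear = 10^(2.67/10) = 1.8493; C = log2(1 + SNR_linear) = log2(1 + 1.8493) = 1.5106

1.5106 bits/channel use


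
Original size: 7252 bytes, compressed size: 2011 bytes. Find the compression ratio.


Ratio = original / compressed = 7252 / 2011 = 3.6062

3.6062


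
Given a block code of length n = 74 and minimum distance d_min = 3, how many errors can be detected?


Detection capability = d_min - 1 = 3 - 1 = 2

2 errors


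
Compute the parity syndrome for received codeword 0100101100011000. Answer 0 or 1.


Syndrome = XOR of all bits = 0 XOR 1 XOR 0 XOR 0 XOR 1 XOR 0 XOR 1 XOR 1 XOR 0 XOR 0 XOR 0 XOR 1 XOR 1 XOR 0 XOR 0 XOR 0 = 0

0


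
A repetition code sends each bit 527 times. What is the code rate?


Rate = k/n = 1/527

1/527


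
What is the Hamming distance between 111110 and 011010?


Count differing positions: ^ . . ^ . . = 2 differences

2


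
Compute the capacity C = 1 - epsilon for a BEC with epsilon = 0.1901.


C = 1 - epsilon = 1 - 0.1901 = 0.8099

0.8099 bits


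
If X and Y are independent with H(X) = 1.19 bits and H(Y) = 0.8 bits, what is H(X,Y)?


For independent variables, H(X,Y) = H(X) + H(Y) = 1.19 + 0.8 = 1.99

1.99 bits


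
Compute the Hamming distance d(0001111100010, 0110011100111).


Count differing positions: . ^ ^ ^ ^ . . . . . ^ . ^ = 6 differences

6


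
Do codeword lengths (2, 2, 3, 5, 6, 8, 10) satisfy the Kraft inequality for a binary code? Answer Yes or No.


Kraft sum = sum(2^(-l_i)) = 0.6768, need <= 1. Result: satisfied (a binary prefix-free code with these lengths exists)

Yes


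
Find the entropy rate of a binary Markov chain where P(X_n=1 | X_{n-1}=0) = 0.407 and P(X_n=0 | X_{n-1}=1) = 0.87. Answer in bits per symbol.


Stationary distribution: pi_0 = p10/(p01+p10) = 0.6813, pi_1 = 0.3187. Entropy rate H' = pi_0*H(p01) + pi_1*H(p10) = 0.6813*0.9749 + 0.3187*0.5574 = 0.8418

0.8418 bits/symbol


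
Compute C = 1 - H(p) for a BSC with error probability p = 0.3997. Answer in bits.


H(p) = -p*log2(p) - (1-p)*log2(1-p) = -0.3997*log2(0.3997) - 0.6003*log2(0.6003) = 0.528807 + 0.441968 = 0.9708. C = 1 - H(p) = 1 - 0.9708 = 0.0292

0.0292 bits


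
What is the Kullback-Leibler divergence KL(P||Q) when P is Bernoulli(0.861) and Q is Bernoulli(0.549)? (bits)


KL = p*log2(p/q) + (1-p)*log2((1-p)/(1-q)) = 0.861*log2(0.861/0.549) + 0.139*log2(0.139/0.451) = 0.3229

0.3229 bits


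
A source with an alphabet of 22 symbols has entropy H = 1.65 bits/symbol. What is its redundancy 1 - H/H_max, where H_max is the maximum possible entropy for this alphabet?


H_max = log2(K) = log2(22) = 4.4594 bits/symbol. Redundancy = 1 - H/H_max = 1 - 1.65/4.4594 = 1 - 0.37 = 0.63

0.63


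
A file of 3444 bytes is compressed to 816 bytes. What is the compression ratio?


Ratio = original / compressed = 3444 / 816 = 4.2206

4.2206


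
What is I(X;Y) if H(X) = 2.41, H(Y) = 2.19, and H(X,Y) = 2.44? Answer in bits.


I(X;Y) = H(X) + H(Y) - H(X,Y) = 2.41 + 2.19 - 2.44 = 2.16

2.16 bits


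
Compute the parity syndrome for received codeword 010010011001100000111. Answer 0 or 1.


Syndrome = XOR of all bits = 0 XOR 1 XOR 0 XOR 0 XOR 1 XOR 0 XOR 0 XOR 1 XOR 1 XOR 0 XOR 0 XOR 1 XOR 1 XOR 0 XOR 0 XOR 0 XOR 0 XOR 0 XOR 1 XOR 1 XOR 1 = 1

1


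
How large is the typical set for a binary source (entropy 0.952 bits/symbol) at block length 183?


log2|A_typical| = nH = 183 * 0.952 = 174.216, so |A_typical| ~ 2^174.216 = 2.781e+52

2.781e+52


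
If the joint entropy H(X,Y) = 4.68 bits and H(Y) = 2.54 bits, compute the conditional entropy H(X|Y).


H(X|Y) = H(X,Y) - H(Y) = 4.68 - 2.54 = 2.14

2.14 bits


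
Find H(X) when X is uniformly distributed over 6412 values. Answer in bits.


H = log2(n) = log2(6412) = 12.6466

12.6466 bits


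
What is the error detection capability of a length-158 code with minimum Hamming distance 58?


Detection capability = d_min - 1 = 58 - 1 = 57

57 errors
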